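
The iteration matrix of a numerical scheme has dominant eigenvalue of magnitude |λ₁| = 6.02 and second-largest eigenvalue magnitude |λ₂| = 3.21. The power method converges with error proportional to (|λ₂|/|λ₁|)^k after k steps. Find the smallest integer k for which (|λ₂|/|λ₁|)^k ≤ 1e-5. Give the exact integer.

19

|λ₂/λ₁| = 3.21/6.02 = 0.53322
Need k ≥ ln(1e-5) / ln(0.53322) = -11.5129 / -0.6288 ≈ 18.309
Smallest integer k satisfying the bound: 19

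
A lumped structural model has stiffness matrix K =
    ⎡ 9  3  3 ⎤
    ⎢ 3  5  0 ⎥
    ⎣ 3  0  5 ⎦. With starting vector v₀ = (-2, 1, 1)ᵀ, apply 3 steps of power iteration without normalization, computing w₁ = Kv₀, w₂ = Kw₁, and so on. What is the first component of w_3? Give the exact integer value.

w1 = Kv₀ = (9·(-2) + 3·1 + 3·1; 3·(-2) + 5·1 + 0·1; 3·(-2) + 0·1 + 5·1) = (-12, -1, -1)
w2 = Kw1 = (9·(-12) + 3·(-1) + 3·(-1); 3·(-12) + 5·(-1) + 0·(-1); 3·(-12) + 0·(-1) + 5·(-1)) = (-114, -41, -41)
w3 = Kw2 = (-1272, -547, -547)
The requested component of w3 is -1272.

-1272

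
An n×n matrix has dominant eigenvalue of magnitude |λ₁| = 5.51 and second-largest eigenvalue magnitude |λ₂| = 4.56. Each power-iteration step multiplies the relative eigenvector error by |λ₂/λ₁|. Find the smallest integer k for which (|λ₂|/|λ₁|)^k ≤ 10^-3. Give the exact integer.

|λ₂/λ₁| = 4.56/5.51 = 0.82759
Need k ≥ ln(10^-3) / ln(0.82759) = -6.9078 / -0.1892 ≈ 36.502
Smallest integer k satisfying the bound: 37

37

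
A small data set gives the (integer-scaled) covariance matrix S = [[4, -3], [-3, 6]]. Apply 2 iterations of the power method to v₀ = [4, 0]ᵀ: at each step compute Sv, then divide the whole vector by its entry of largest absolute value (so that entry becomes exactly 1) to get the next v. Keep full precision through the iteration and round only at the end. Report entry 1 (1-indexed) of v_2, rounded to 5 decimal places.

Sv0 = (16.000000, -12.000000); divide by 16.000000 → v1 = (1.000000, -0.750000)
Sv1 = (6.250000, -7.500000); divide by -7.500000 → v2 = (-0.833333, 1.000000)
Requested entry of v2: 100/-120 = -0.83333

-0.83333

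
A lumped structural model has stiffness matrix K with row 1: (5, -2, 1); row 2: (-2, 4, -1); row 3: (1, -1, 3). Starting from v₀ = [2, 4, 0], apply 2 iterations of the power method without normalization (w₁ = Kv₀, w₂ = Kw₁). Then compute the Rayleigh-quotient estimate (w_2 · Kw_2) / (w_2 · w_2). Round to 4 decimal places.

w1 = Kv₀ = (5·2 + (-2)·4 + 1·0; (-2)·2 + 4·4 + (-1)·0; 1·2 + (-1)·4 + 3·0) = (2, 12, -2)
w2 = Kw1 = (5·2 + (-2)·12 + 1·(-2); (-2)·2 + 4·12 + (-1)·(-2); 1·2 + (-1)·12 + 3·(-2)) = (-16, 46, -16)
Kw2 = (-188, 232, -110)
w2·Kw2 = (-16)·(-188) + 46·232 + (-16)·(-110) = 15440; w2·w2 = (-16)·(-16) + 46·46 + (-16)·(-16) = 2628
λ ≈ 15440/2628 = 5.8752

λ ≈ 5.8752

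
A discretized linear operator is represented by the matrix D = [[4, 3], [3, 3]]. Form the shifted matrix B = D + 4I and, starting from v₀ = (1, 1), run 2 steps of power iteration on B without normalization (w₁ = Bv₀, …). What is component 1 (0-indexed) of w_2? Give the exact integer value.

B = D + 4I has rows (8, 3); (3, 7)
w1 = Bv₀ = (8·1 + 3·1; 3·1 + 7·1) = (11, 10)
w2 = Bw1 = (8·11 + 3·10; 3·11 + 7·10) = (118, 103)
Requested component of w2: 103

103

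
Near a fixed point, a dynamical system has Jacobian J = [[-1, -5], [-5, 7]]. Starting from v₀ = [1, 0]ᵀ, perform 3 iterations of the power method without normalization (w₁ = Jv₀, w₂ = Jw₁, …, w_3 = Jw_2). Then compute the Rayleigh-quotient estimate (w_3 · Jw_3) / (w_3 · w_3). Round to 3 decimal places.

λ ≈ 9.280

w1 = Jv₀ = ((-1)·1 + (-5)·0; (-5)·1 + 7·0) = (-1, -5)
w2 = Jw1 = ((-1)·(-1) + (-5)·(-5); (-5)·(-1) + 7·(-5)) = (26, -30)
w3 = Jw2 = (124, -340)
Jw3 = (1576, -3000)
w3·Jw3 = 124·1576 + (-340)·(-3000) = 1215424; w3·w3 = 124·124 + (-340)·(-340) = 130976
λ ≈ 1215424/130976 = 9.280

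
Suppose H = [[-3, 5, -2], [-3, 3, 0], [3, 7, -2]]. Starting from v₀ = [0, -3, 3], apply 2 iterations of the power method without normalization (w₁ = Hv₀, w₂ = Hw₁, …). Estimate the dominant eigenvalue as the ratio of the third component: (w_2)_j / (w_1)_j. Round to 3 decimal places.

2.667

w1 = Hv₀ = ((-3)·0 + 5·(-3) + (-2)·3; (-3)·0 + 3·(-3) + 0·3; 3·0 + 7·(-3) + (-2)·3) = (-21, -9, -27)
w2 = Hw1 = ((-3)·(-21) + 5·(-9) + (-2)·(-27); (-3)·(-21) + 3·(-9) + 0·(-27); 3·(-21) + 7·(-9) + (-2)·(-27)) = (72, 36, -72)
Ratio at component: -72 / -27 = 2.667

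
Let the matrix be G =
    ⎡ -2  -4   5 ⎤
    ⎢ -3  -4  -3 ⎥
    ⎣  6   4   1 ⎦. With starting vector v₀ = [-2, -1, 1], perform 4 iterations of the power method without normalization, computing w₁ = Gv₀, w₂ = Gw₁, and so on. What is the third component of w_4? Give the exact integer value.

4843

w1 = Gv₀ = ((-2)·(-2) + (-4)·(-1) + 5·1; (-3)·(-2) + (-4)·(-1) + (-3)·1; 6·(-2) + 4·(-1) + 1·1) = (13, 7, -15)
w2 = Gw1 = ((-2)·13 + (-4)·7 + 5·(-15); (-3)·13 + (-4)·7 + (-3)·(-15); 6·13 + 4·7 + 1·(-15)) = (-129, -22, 91)
w3 = Gw2 = (801, 202, -771)
w4 = Gw3 = (-6265, -898, 4843)
The requested component of w4 is 4843.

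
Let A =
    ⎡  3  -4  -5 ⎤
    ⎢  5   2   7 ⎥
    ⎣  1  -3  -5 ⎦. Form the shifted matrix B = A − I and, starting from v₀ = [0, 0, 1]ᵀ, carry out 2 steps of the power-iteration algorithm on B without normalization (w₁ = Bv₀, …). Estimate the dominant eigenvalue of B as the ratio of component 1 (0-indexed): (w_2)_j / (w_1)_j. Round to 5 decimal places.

B = A − I has rows (2, -4, -5); (5, 1, 7); (1, -3, -6)
w1 = Bv₀ = (2·0 + (-4)·0 + (-5)·1; 5·0 + 1·0 + 7·1; 1·0 + (-3)·0 + (-6)·1) = (-5, 7, -6)
w2 = Bw1 = (2·(-5) + (-4)·7 + (-5)·(-6); 5·(-5) + 1·7 + 7·(-6); 1·(-5) + (-3)·7 + (-6)·(-6)) = (-8, -60, 10)
Ratio: -60/7 = -8.57143

-8.57143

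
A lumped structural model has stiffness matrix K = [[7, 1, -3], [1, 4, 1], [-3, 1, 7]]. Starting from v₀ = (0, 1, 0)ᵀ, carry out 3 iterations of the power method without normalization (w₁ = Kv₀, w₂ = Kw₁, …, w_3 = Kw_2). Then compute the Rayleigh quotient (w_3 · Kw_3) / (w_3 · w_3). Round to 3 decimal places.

w1 = Kv₀ = (7·0 + 1·1 + (-3)·0; 1·0 + 4·1 + 1·0; (-3)·0 + 1·1 + 7·0) = (1, 4, 1)
w2 = Kw1 = (7·1 + 1·4 + (-3)·1; 1·1 + 4·4 + 1·1; (-3)·1 + 1·4 + 7·1) = (8, 18, 8)
w3 = Kw2 = (50, 88, 50)
Kw3 = (288, 452, 288)
w3·Kw3 = 50·288 + 88·452 + 50·288 = 68576; w3·w3 = 50·50 + 88·88 + 50·50 = 12744
λ ≈ 68576/12744 = 5.381

λ ≈ 5.381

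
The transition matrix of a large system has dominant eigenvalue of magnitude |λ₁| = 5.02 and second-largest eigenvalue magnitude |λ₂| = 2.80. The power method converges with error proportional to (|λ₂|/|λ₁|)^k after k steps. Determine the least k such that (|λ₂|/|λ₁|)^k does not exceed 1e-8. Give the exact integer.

|λ₂/λ₁| = 2.80/5.02 = 0.55777
Need k ≥ ln(1e-8) / ln(0.55777) = -18.4207 / -0.5838 ≈ 31.552
Smallest integer k satisfying the bound: 32

32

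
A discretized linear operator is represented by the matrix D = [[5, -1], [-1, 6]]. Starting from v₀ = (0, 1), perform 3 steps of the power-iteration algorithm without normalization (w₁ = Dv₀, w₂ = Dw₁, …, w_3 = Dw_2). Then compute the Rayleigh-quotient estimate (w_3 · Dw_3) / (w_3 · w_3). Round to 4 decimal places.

w1 = Dv₀ = (-1, 6)
w2 = Dw1 = (-11, 37)
w3 = Dw2 = (-92, 233)
Dw3 = (-693, 1490)
w3·Dw3 = (-92)·(-693) + 233·1490 = 410926; w3·w3 = (-92)·(-92) + 233·233 = 62753
λ ≈ 410926/62753 = 6.5483

6.5483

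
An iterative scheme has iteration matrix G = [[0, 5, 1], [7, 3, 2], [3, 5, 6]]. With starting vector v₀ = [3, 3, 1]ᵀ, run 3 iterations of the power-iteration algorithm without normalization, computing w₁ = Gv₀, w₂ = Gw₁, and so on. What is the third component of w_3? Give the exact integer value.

4238

w1 = Gv₀ = (16, 32, 30)
w2 = Gw1 = (190, 268, 388)
w3 = Gw2 = (1728, 2910, 4238)
The requested component of w3 is 4238.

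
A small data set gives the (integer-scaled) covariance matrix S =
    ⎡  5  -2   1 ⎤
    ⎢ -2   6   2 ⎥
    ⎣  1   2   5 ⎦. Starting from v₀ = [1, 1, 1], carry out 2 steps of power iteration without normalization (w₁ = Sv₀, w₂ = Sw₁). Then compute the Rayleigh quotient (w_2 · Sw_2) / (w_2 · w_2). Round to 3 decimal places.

w1 = Sv₀ = (5·1 + (-2)·1 + 1·1; (-2)·1 + 6·1 + 2·1; 1·1 + 2·1 + 5·1) = (4, 6, 8)
w2 = Sw1 = (5·4 + (-2)·6 + 1·8; (-2)·4 + 6·6 + 2·8; 1·4 + 2·6 + 5·8) = (16, 44, 56)
Sw2 = (48, 344, 384)
w2·Sw2 = 16·48 + 44·344 + 56·384 = 37408; w2·w2 = 16·16 + 44·44 + 56·56 = 5328
λ ≈ 37408/5328 = 7.021

λ ≈ 7.021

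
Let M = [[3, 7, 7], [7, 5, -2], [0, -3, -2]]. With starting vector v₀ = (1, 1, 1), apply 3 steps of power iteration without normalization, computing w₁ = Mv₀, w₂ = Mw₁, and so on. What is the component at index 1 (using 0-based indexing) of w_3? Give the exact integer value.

w1 = Mv₀ = (17, 10, -5)
w2 = Mw1 = (86, 179, -20)
w3 = Mw2 = (1371, 1537, -497)
The requested component of w3 is 1537.

1537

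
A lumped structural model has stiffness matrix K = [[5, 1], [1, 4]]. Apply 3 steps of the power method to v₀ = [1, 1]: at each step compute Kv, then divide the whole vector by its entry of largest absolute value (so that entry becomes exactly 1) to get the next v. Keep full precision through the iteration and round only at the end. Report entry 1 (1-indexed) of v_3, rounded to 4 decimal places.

1.0000

Kv0 = (6.00000, 5.00000); divide by 6.00000 → v1 = (1.00000, 0.83333)
Kv1 = (5.83333, 4.33333); divide by 5.83333 → v2 = (1.00000, 0.74286)
Kv2 = (5.74286, 3.97143); divide by 5.74286 → v3 = (1.00000, 0.69154)
Requested entry of v3: 201/201 = 1.0000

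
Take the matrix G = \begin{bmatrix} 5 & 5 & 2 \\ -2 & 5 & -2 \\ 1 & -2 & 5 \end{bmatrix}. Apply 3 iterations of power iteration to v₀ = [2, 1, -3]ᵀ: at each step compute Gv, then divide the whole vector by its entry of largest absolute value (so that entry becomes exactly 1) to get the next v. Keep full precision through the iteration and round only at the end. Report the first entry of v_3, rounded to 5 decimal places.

-0.73198

Gv0 = (9.000000, 7.000000, -15.000000); divide by -15.000000 → v1 = (-0.600000, -0.466667, 1.000000)
Gv1 = (-3.333333, -3.133333, 5.333333); divide by 5.333333 → v2 = (-0.625000, -0.587500, 1.000000)
Gv2 = (-4.062500, -3.687500, 5.550000); divide by 5.550000 → v3 = (-0.731982, -0.664414, 1.000000)
Requested entry of v3: 325/-444 = -0.73198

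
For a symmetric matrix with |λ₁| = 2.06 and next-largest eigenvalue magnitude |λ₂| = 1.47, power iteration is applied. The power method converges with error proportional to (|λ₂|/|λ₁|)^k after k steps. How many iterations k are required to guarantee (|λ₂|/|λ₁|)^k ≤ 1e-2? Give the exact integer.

14

|λ₂/λ₁| = 1.47/2.06 = 0.71359
Need k ≥ ln(1e-2) / ln(0.71359) = -4.6052 / -0.3374 ≈ 13.647
Smallest integer k satisfying the bound: 14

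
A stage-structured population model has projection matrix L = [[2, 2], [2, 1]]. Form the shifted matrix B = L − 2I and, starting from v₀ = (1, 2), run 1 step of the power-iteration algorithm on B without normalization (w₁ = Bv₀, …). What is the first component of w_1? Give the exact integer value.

B = L − 2I has rows (0, 2); (2, -1)
w1 = Bv₀ = (4, 0)
Requested component of w1: 4

4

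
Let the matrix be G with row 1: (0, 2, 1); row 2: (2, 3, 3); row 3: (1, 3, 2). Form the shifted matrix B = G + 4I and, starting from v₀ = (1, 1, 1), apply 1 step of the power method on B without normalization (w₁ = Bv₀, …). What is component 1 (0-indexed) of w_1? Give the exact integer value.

B = G + 4I has rows (4, 2, 1); (2, 7, 3); (1, 3, 6)
w1 = Bv₀ = (4·1 + 2·1 + 1·1; 2·1 + 7·1 + 3·1; 1·1 + 3·1 + 6·1) = (7, 12, 10)
Requested component of w1: 12

12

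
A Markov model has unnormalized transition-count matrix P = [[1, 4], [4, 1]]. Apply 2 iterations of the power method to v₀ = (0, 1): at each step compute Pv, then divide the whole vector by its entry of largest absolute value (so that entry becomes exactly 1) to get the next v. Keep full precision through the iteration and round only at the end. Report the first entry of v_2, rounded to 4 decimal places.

Pv0 = (4.00000, 1.00000); divide by 4.00000 → v1 = (1.00000, 0.25000)
Pv1 = (2.00000, 4.25000); divide by 4.25000 → v2 = (0.47059, 1.00000)
Requested entry of v2: 8/17 = 0.4706

0.4706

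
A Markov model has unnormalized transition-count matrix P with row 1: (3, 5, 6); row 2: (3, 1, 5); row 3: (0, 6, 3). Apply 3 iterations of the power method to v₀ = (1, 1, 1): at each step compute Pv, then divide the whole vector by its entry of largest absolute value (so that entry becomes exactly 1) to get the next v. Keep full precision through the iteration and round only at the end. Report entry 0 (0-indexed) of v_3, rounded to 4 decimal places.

Pv0 = (14.00000, 9.00000, 9.00000); divide by 14.00000 → v1 = (1.00000, 0.64286, 0.64286)
Pv1 = (10.07143, 6.85714, 5.78571); divide by 10.07143 → v2 = (1.00000, 0.68085, 0.57447)
Pv2 = (9.85106, 6.55319, 5.80851); divide by 9.85106 → v3 = (1.00000, 0.66523, 0.58963)
Requested entry of v3: 1389/1389 = 1.0000

1.0000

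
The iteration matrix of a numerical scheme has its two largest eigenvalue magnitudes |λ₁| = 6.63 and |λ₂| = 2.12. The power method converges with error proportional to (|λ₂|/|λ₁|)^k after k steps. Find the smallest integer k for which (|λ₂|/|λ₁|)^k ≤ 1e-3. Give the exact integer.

7

|λ₂/λ₁| = 2.12/6.63 = 0.31976
Need k ≥ ln(1e-3) / ln(0.31976) = -6.9078 / -1.1402 ≈ 6.058
Smallest integer k satisfying the bound: 7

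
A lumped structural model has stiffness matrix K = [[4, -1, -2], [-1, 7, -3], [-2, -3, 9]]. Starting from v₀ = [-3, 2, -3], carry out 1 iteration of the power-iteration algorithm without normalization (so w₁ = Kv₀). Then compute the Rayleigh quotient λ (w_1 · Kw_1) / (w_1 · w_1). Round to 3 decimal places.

w1 = Kv₀ = (4·(-3) + (-1)·2 + (-2)·(-3); (-1)·(-3) + 7·2 + (-3)·(-3); (-2)·(-3) + (-3)·2 + 9·(-3)) = (-8, 26, -27)
Kw1 = (-4, 271, -305)
w1·Kw1 = (-8)·(-4) + 26·271 + (-27)·(-305) = 15313; w1·w1 = (-8)·(-8) + 26·26 + (-27)·(-27) = 1469
λ ≈ 15313/1469 = 10.424

10.424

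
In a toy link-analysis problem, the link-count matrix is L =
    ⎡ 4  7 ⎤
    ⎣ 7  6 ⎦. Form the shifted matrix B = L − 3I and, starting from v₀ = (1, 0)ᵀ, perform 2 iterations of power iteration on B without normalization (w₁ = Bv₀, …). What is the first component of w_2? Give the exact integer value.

50

B = L − 3I has rows (1, 7); (7, 3)
w1 = Bv₀ = (1·1 + 7·0; 7·1 + 3·0) = (1, 7)
w2 = Bw1 = (1·1 + 7·7; 7·1 + 3·7) = (50, 28)
Requested component of w2: 50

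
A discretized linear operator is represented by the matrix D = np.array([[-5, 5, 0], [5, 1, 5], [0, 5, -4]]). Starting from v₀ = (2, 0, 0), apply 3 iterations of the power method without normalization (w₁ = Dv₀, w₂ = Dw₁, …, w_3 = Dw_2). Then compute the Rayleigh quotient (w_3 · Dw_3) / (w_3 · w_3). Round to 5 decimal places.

λ ≈ -9.00780

w1 = Dv₀ = (-10, 10, 0)
w2 = Dw1 = (100, -40, 50)
w3 = Dw2 = (-700, 710, -400)
Dw3 = (7050, -4790, 5150)
w3·Dw3 = (-700)·7050 + 710·(-4790) + (-400)·5150 = -10395900; w3·w3 = (-700)·(-700) + 710·710 + (-400)·(-400) = 1154100
λ ≈ -10395900/1154100 = -9.00780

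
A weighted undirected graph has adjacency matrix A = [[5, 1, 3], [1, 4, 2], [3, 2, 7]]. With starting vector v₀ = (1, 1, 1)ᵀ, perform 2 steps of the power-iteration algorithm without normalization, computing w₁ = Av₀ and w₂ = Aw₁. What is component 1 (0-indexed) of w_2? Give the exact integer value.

61

w1 = Av₀ = (9, 7, 12)
w2 = Aw1 = (88, 61, 125)
The requested component of w2 is 61.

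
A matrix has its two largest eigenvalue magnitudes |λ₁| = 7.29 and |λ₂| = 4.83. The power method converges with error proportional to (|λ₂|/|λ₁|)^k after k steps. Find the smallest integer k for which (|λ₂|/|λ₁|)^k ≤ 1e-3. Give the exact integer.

|λ₂/λ₁| = 4.83/7.29 = 0.66255
Need k ≥ ln(1e-3) / ln(0.66255) = -6.9078 / -0.4117 ≈ 16.780
Smallest integer k satisfying the bound: 17

17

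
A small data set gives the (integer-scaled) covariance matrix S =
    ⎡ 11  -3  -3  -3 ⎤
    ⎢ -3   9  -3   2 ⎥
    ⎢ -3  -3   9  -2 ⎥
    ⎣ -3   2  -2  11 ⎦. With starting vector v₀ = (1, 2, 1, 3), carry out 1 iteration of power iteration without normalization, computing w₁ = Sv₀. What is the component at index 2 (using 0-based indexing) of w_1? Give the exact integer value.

w1 = Sv₀ = (-7, 18, -6, 32)
The requested component of w1 is -6.

-6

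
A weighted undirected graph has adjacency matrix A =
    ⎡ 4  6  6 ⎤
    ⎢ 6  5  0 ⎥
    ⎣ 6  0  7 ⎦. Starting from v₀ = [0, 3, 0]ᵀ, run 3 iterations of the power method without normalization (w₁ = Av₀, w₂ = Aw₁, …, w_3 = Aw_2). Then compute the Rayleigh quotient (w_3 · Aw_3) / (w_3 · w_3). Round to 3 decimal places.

w1 = Av₀ = (4·0 + 6·3 + 6·0; 6·0 + 5·3 + 0·0; 6·0 + 0·3 + 7·0) = (18, 15, 0)
w2 = Aw1 = (4·18 + 6·15 + 6·0; 6·18 + 5·15 + 0·0; 6·18 + 0·15 + 7·0) = (162, 183, 108)
w3 = Aw2 = (2394, 1887, 1728)
Aw3 = (31266, 23799, 26460)
w3·Aw3 = 2394·31266 + 1887·23799 + 1728·26460 = 165482397; w3·w3 = 2394·2394 + 1887·1887 + 1728·1728 = 12277989
λ ≈ 165482397/12277989 = 13.478

13.478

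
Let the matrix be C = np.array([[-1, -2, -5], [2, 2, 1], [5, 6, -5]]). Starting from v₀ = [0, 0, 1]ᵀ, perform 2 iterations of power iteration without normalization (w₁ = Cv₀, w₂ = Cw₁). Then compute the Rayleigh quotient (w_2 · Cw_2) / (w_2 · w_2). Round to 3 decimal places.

w1 = Cv₀ = ((-1)·0 + (-2)·0 + (-5)·1; 2·0 + 2·0 + 1·1; 5·0 + 6·0 + (-5)·1) = (-5, 1, -5)
w2 = Cw1 = ((-1)·(-5) + (-2)·1 + (-5)·(-5); 2·(-5) + 2·1 + 1·(-5); 5·(-5) + 6·1 + (-5)·(-5)) = (28, -13, 6)
Cw2 = (-32, 36, 32)
w2·Cw2 = 28·(-32) + (-13)·36 + 6·32 = -1172; w2·w2 = 28·28 + (-13)·(-13) + 6·6 = 989
λ ≈ -1172/989 = -1.185

λ ≈ -1.185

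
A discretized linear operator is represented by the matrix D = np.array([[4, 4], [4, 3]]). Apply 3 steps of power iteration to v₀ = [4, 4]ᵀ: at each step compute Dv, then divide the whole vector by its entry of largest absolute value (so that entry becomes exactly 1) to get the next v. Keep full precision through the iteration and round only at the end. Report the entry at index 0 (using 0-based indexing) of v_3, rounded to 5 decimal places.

1.00000

Dv0 = (32.000000, 28.000000); divide by 32.000000 → v1 = (1.000000, 0.875000)
Dv1 = (7.500000, 6.625000); divide by 7.500000 → v2 = (1.000000, 0.883333)
Dv2 = (7.533333, 6.650000); divide by 7.533333 → v3 = (1.000000, 0.882743)
Requested entry of v3: 1808/1808 = 1.00000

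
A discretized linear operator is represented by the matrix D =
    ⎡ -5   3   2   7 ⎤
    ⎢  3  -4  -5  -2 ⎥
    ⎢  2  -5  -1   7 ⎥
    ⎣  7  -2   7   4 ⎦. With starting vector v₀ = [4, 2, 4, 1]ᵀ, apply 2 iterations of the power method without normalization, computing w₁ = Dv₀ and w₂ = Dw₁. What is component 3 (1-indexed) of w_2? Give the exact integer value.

w1 = Dv₀ = ((-5)·4 + 3·2 + 2·4 + 7·1; 3·4 + (-4)·2 + (-5)·4 + (-2)·1; 2·4 + (-5)·2 + (-1)·4 + 7·1; 7·4 + (-2)·2 + 7·4 + 4·1) = (1, -18, 1, 56)
w2 = Dw1 = ((-5)·1 + 3·(-18) + 2·1 + 7·56; 3·1 + (-4)·(-18) + (-5)·1 + (-2)·56; 2·1 + (-5)·(-18) + (-1)·1 + 7·56; 7·1 + (-2)·(-18) + 7·1 + 4·56) = (335, -42, 483, 274)
The requested component of w2 is 483.

483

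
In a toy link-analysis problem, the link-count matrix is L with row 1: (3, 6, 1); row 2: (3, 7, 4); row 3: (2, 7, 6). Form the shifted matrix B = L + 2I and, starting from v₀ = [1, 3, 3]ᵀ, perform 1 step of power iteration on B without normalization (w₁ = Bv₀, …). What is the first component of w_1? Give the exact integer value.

26

B = L + 2I has rows (5, 6, 1); (3, 9, 4); (2, 7, 8)
w1 = Bv₀ = (5·1 + 6·3 + 1·3; 3·1 + 9·3 + 4·3; 2·1 + 7·3 + 8·3) = (26, 42, 47)
Requested component of w1: 26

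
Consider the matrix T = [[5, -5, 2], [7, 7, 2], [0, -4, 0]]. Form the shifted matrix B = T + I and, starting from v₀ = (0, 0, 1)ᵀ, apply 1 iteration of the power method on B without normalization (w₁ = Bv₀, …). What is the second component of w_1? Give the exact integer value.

2

B = T + I has rows (6, -5, 2); (7, 8, 2); (0, -4, 1)
w1 = Bv₀ = (6·0 + (-5)·0 + 2·1; 7·0 + 8·0 + 2·1; 0·0 + (-4)·0 + 1·1) = (2, 2, 1)
Requested component of w1: 2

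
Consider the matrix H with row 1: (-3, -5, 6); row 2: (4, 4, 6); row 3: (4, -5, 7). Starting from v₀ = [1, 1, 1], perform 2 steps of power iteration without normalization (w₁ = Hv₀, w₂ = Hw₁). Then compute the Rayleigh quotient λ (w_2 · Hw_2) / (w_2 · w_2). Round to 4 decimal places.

λ ≈ 4.8546

w1 = Hv₀ = (-2, 14, 6)
w2 = Hw1 = (-28, 84, -36)
Hw2 = (-552, 8, -784)
w2·Hw2 = (-28)·(-552) + 84·8 + (-36)·(-784) = 44352; w2·w2 = (-28)·(-28) + 84·84 + (-36)·(-36) = 9136
λ ≈ 44352/9136 = 4.8546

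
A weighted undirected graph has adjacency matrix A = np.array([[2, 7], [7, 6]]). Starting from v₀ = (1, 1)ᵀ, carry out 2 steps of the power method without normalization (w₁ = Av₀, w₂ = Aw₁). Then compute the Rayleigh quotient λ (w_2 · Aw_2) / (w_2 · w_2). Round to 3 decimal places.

11.278

w1 = Av₀ = (9, 13)
w2 = Aw1 = (109, 141)
Aw2 = (1205, 1609)
w2·Aw2 = 109·1205 + 141·1609 = 358214; w2·w2 = 109·109 + 141·141 = 31762
λ ≈ 358214/31762 = 11.278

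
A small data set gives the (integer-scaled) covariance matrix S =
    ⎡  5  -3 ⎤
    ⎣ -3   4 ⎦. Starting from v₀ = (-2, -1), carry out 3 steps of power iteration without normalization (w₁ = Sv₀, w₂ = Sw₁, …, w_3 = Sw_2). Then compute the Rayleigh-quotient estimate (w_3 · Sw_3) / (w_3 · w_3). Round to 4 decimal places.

w1 = Sv₀ = (-7, 2)
w2 = Sw1 = (-41, 29)
w3 = Sw2 = (-292, 239)
Sw3 = (-2177, 1832)
w3·Sw3 = (-292)·(-2177) + 239·1832 = 1073532; w3·w3 = (-292)·(-292) + 239·239 = 142385
λ ≈ 1073532/142385 = 7.5396

7.5396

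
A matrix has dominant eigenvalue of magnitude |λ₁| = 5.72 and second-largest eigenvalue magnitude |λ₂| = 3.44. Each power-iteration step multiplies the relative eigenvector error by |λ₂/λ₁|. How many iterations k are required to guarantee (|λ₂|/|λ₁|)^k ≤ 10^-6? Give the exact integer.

|λ₂/λ₁| = 3.44/5.72 = 0.60140
Need k ≥ ln(10^-6) / ln(0.60140) = -13.8155 / -0.5085 ≈ 27.169
Smallest integer k satisfying the bound: 28

28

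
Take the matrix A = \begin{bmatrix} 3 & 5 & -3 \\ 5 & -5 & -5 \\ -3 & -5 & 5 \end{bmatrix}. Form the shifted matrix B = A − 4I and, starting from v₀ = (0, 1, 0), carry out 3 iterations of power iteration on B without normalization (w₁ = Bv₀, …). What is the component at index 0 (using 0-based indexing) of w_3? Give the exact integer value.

615

B = A − 4I has rows (-1, 5, -3); (5, -9, -5); (-3, -5, 1)
w1 = Bv₀ = (5, -9, -5)
w2 = Bw1 = (-35, 131, 25)
w3 = Bw2 = (615, -1479, -525)
Requested component of w3: 615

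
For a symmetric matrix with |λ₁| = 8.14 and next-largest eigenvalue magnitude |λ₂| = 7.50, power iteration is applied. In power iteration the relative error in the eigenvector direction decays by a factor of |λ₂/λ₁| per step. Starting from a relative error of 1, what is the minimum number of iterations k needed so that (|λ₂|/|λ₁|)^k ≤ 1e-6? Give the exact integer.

|λ₂/λ₁| = 7.50/8.14 = 0.92138
Need k ≥ ln(1e-6) / ln(0.92138) = -13.8155 / -0.0819 ≈ 168.714
Smallest integer k satisfying the bound: 169

169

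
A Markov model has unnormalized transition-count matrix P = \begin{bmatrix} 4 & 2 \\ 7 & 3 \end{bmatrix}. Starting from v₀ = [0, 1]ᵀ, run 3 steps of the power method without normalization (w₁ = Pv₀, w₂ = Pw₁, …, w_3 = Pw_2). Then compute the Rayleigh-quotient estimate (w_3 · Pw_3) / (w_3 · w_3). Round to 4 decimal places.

w1 = Pv₀ = (4·0 + 2·1; 7·0 + 3·1) = (2, 3)
w2 = Pw1 = (4·2 + 2·3; 7·2 + 3·3) = (14, 23)
w3 = Pw2 = (102, 167)
Pw3 = (742, 1215)
w3·Pw3 = 102·742 + 167·1215 = 278589; w3·w3 = 102·102 + 167·167 = 38293
λ ≈ 278589/38293 = 7.2752

7.2752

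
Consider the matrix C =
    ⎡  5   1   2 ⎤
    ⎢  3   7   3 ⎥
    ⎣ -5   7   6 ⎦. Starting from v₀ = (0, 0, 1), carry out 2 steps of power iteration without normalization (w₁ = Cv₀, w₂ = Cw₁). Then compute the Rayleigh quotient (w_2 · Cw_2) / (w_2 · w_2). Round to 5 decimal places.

w1 = Cv₀ = (5·0 + 1·0 + 2·1; 3·0 + 7·0 + 3·1; (-5)·0 + 7·0 + 6·1) = (2, 3, 6)
w2 = Cw1 = (5·2 + 1·3 + 2·6; 3·2 + 7·3 + 3·6; (-5)·2 + 7·3 + 6·6) = (25, 45, 47)
Cw2 = (264, 531, 472)
w2·Cw2 = 25·264 + 45·531 + 47·472 = 52679; w2·w2 = 25·25 + 45·45 + 47·47 = 4859
λ ≈ 52679/4859 = 10.84153

10.84153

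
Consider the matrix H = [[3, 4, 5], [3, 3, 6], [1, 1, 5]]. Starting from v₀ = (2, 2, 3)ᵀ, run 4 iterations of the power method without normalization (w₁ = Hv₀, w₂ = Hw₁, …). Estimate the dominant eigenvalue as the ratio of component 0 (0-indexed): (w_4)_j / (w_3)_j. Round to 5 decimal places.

w1 = Hv₀ = (29, 30, 19)
w2 = Hw1 = (302, 291, 154)
w3 = Hw2 = (2840, 2703, 1363)
w4 = Hw3 = (26147, 24807, 12358)
Ratio at component: 26147 / 2840 = 9.20669

9.20669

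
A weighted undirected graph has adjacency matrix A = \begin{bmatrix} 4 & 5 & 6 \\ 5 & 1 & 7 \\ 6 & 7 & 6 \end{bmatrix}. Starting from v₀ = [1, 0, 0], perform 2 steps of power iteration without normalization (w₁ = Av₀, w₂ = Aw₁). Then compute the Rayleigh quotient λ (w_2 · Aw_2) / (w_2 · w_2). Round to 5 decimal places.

w1 = Av₀ = (4, 5, 6)
w2 = Aw1 = (77, 67, 95)
Aw2 = (1213, 1117, 1501)
w2·Aw2 = 77·1213 + 67·1117 + 95·1501 = 310835; w2·w2 = 77·77 + 67·67 + 95·95 = 19443
λ ≈ 310835/19443 = 15.98699

λ ≈ 15.98699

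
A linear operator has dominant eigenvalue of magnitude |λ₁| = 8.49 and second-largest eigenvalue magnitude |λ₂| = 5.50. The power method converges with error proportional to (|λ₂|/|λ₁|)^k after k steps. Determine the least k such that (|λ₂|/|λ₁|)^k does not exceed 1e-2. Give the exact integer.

11

|λ₂/λ₁| = 5.50/8.49 = 0.64782
Need k ≥ ln(1e-2) / ln(0.64782) = -4.6052 / -0.4341 ≈ 10.608
Smallest integer k satisfying the bound: 11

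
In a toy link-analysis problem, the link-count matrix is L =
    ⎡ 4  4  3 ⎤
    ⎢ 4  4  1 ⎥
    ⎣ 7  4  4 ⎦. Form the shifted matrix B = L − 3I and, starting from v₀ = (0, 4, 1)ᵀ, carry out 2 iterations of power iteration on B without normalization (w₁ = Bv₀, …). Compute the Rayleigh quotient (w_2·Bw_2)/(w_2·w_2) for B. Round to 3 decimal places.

7.584

B = L − 3I has rows (1, 4, 3); (4, 1, 1); (7, 4, 1)
w1 = Bv₀ = (1·0 + 4·4 + 3·1; 4·0 + 1·4 + 1·1; 7·0 + 4·4 + 1·1) = (19, 5, 17)
w2 = Bw1 = (1·19 + 4·5 + 3·17; 4·19 + 1·5 + 1·17; 7·19 + 4·5 + 1·17) = (90, 98, 170)
Bw2 = (992, 628, 1192)
w2·Bw2 = 353464; w2·w2 = 46604; μ ≈ 353464/46604 = 7.584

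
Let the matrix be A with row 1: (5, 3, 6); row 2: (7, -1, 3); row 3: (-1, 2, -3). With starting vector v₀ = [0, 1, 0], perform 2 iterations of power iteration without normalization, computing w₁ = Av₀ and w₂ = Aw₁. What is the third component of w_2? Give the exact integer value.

-11

w1 = Av₀ = (3, -1, 2)
w2 = Aw1 = (24, 28, -11)
The requested component of w2 is -11.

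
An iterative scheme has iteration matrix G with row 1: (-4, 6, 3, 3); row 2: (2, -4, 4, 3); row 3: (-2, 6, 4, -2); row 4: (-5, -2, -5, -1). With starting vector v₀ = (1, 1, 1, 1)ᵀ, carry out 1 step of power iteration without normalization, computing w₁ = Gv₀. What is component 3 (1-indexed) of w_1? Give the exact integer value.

6

w1 = Gv₀ = ((-4)·1 + 6·1 + 3·1 + 3·1; 2·1 + (-4)·1 + 4·1 + 3·1; (-2)·1 + 6·1 + 4·1 + (-2)·1; (-5)·1 + (-2)·1 + (-5)·1 + (-1)·1) = (8, 5, 6, -13)
The requested component of w1 is 6.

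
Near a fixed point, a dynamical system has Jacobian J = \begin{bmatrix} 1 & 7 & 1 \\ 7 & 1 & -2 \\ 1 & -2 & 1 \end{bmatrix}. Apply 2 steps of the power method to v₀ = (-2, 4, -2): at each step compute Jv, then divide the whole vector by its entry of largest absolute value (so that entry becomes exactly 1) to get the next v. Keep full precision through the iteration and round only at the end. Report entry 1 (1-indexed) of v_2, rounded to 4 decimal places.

-0.1613

Jv0 = (24.00000, -6.00000, -12.00000); divide by 24.00000 → v1 = (1.00000, -0.25000, -0.50000)
Jv1 = (-1.25000, 7.75000, 1.00000); divide by 7.75000 → v2 = (-0.16129, 1.00000, 0.12903)
Requested entry of v2: -30/186 = -0.1613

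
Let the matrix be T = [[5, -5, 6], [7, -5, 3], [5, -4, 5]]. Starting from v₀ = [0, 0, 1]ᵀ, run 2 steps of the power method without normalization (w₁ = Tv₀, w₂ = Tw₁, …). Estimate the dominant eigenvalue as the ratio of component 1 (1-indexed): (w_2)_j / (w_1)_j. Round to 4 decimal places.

7.5000

w1 = Tv₀ = (5·0 + (-5)·0 + 6·1; 7·0 + (-5)·0 + 3·1; 5·0 + (-4)·0 + 5·1) = (6, 3, 5)
w2 = Tw1 = (5·6 + (-5)·3 + 6·5; 7·6 + (-5)·3 + 3·5; 5·6 + (-4)·3 + 5·5) = (45, 42, 43)
Ratio at component: 45 / 6 = 7.5000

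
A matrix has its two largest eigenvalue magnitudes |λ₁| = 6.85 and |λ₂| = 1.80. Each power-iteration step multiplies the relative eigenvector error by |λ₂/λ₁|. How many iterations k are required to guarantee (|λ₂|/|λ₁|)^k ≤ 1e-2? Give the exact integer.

|λ₂/λ₁| = 1.80/6.85 = 0.26277
Need k ≥ ln(1e-2) / ln(0.26277) = -4.6052 / -1.3365 ≈ 3.446
Smallest integer k satisfying the bound: 4

4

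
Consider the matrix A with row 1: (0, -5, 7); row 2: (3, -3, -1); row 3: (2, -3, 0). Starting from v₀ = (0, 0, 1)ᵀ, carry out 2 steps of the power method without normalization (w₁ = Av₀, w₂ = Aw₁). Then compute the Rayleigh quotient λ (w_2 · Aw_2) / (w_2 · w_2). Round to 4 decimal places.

-3.1854

w1 = Av₀ = (0·0 + (-5)·0 + 7·1; 3·0 + (-3)·0 + (-1)·1; 2·0 + (-3)·0 + 0·1) = (7, -1, 0)
w2 = Aw1 = (0·7 + (-5)·(-1) + 7·0; 3·7 + (-3)·(-1) + (-1)·0; 2·7 + (-3)·(-1) + 0·0) = (5, 24, 17)
Aw2 = (-1, -74, -62)
w2·Aw2 = 5·(-1) + 24·(-74) + 17·(-62) = -2835; w2·w2 = 5·5 + 24·24 + 17·17 = 890
λ ≈ -2835/890 = -3.1854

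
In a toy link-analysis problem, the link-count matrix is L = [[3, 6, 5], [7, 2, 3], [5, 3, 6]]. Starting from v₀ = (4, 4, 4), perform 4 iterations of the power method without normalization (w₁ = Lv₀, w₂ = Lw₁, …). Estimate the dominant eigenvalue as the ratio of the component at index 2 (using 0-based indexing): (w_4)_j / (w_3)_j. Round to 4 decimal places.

13.4404

w1 = Lv₀ = (56, 48, 56)
w2 = Lw1 = (736, 656, 760)
w3 = Lw2 = (9944, 8744, 10208)
w4 = Lw3 = (133336, 117720, 137200)
Ratio at component: 137200 / 10208 = 13.4404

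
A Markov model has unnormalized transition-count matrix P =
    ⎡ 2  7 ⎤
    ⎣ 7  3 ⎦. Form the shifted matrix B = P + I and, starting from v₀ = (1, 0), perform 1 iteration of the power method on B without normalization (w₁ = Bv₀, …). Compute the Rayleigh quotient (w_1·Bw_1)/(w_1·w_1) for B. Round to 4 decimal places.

B = P + I has rows (3, 7); (7, 4)
w1 = Bv₀ = (3·1 + 7·0; 7·1 + 4·0) = (3, 7)
Bw1 = (58, 49)
w1·Bw1 = 517; w1·w1 = 58; μ ≈ 517/58 = 8.9138

μ ≈ 8.9138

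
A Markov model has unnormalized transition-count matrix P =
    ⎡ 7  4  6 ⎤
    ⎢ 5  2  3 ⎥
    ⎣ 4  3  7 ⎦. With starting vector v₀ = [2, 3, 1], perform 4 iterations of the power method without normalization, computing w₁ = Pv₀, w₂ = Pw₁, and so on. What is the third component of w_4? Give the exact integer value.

w1 = Pv₀ = (32, 19, 24)
w2 = Pw1 = (444, 270, 353)
w3 = Pw2 = (6306, 3819, 5057)
w4 = Pw3 = (89760, 54339, 72080)
The requested component of w4 is 72080.

72080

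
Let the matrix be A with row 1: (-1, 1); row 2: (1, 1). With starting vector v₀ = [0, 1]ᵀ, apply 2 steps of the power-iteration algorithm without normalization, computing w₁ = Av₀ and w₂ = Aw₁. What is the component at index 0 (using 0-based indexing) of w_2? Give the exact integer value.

0

w1 = Av₀ = (1, 1)
w2 = Aw1 = (0, 2)
The requested component of w2 is 0.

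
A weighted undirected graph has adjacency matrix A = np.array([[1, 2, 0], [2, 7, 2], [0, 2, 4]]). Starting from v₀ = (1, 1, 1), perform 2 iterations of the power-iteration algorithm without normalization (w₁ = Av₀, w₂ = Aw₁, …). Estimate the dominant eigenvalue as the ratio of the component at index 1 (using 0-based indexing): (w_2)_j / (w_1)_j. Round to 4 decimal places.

w1 = Av₀ = (3, 11, 6)
w2 = Aw1 = (25, 95, 46)
Ratio at component: 95 / 11 = 8.6364

8.6364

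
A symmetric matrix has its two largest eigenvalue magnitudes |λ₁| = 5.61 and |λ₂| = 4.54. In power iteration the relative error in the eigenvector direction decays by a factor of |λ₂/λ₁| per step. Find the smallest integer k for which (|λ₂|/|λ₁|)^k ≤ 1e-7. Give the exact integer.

77

|λ₂/λ₁| = 4.54/5.61 = 0.80927
Need k ≥ ln(1e-7) / ln(0.80927) = -16.1181 / -0.2116 ≈ 76.164
Smallest integer k satisfying the bound: 77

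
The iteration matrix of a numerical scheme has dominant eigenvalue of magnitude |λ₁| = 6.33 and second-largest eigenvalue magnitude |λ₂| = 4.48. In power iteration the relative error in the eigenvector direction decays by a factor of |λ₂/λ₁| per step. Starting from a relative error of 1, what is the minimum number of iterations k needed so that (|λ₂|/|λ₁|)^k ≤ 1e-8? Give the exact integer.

54

|λ₂/λ₁| = 4.48/6.33 = 0.70774
Need k ≥ ln(1e-8) / ln(0.70774) = -18.4207 / -0.3457 ≈ 53.289
Smallest integer k satisfying the bound: 54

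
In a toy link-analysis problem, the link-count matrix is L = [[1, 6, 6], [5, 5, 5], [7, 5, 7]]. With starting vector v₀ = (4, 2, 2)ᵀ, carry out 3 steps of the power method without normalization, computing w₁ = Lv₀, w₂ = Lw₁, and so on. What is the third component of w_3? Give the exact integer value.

w1 = Lv₀ = (1·4 + 6·2 + 6·2; 5·4 + 5·2 + 5·2; 7·4 + 5·2 + 7·2) = (28, 40, 52)
w2 = Lw1 = (1·28 + 6·40 + 6·52; 5·28 + 5·40 + 5·52; 7·28 + 5·40 + 7·52) = (580, 600, 760)
w3 = Lw2 = (8740, 9700, 12380)
The requested component of w3 is 12380.

12380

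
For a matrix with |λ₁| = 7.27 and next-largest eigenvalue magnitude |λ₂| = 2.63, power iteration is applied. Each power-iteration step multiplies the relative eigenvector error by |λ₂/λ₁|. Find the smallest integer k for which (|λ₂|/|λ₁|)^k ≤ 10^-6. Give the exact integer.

14

|λ₂/λ₁| = 2.63/7.27 = 0.36176
Need k ≥ ln(10^-6) / ln(0.36176) = -13.8155 / -1.0168 ≈ 13.588
Smallest integer k satisfying the bound: 14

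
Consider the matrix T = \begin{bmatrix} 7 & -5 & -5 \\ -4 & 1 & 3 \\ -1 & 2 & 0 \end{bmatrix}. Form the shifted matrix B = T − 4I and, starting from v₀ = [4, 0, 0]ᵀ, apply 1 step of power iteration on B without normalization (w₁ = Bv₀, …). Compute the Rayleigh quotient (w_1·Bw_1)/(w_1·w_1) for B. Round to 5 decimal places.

μ ≈ 4.65385

B = T − 4I has rows (3, -5, -5); (-4, -3, 3); (-1, 2, -4)
w1 = Bv₀ = (3·4 + (-5)·0 + (-5)·0; (-4)·4 + (-3)·0 + 3·0; (-1)·4 + 2·0 + (-4)·0) = (12, -16, -4)
Bw1 = (136, -12, -28)
w1·Bw1 = 1936; w1·w1 = 416; μ ≈ 1936/416 = 4.65385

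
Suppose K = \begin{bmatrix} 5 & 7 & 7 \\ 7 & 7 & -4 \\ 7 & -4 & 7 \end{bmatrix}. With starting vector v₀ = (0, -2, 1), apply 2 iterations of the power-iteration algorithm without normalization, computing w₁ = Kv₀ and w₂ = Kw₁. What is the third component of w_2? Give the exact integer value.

w1 = Kv₀ = (-7, -18, 15)
w2 = Kw1 = (-56, -235, 128)
The requested component of w2 is 128.

128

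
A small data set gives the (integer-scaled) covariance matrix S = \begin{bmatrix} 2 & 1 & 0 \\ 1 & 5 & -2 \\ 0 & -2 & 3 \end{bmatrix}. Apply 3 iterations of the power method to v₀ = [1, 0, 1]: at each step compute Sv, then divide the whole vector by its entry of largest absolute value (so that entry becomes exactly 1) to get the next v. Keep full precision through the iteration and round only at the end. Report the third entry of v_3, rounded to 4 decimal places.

Sv0 = (2.00000, -1.00000, 3.00000); divide by 3.00000 → v1 = (0.66667, -0.33333, 1.00000)
Sv1 = (1.00000, -3.00000, 3.66667); divide by 3.66667 → v2 = (0.27273, -0.81818, 1.00000)
Sv2 = (-0.27273, -5.81818, 4.63636); divide by -5.81818 → v3 = (0.04688, 1.00000, -0.79688)
Requested entry of v3: 51/-64 = -0.7969

-0.7969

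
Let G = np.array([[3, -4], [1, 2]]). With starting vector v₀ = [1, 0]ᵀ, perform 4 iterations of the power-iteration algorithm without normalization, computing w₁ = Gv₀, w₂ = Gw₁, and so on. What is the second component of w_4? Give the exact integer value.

25

w1 = Gv₀ = (3, 1)
w2 = Gw1 = (5, 5)
w3 = Gw2 = (-5, 15)
w4 = Gw3 = (-75, 25)
The requested component of w4 is 25.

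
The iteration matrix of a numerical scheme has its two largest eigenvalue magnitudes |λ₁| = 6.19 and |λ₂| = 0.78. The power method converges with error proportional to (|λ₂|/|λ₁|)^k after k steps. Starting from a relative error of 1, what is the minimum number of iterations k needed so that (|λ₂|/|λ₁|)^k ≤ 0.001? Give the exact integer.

|λ₂/λ₁| = 0.78/6.19 = 0.12601
Need k ≥ ln(0.001) / ln(0.12601) = -6.9078 / -2.0714 ≈ 3.335
Smallest integer k satisfying the bound: 4

4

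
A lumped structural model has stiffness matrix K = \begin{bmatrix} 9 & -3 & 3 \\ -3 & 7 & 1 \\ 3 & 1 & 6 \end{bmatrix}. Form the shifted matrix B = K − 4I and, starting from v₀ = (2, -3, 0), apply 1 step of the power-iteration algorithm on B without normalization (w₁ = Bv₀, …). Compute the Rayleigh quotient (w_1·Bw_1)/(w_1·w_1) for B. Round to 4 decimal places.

μ ≈ 7.4958

B = K − 4I has rows (5, -3, 3); (-3, 3, 1); (3, 1, 2)
w1 = Bv₀ = (5·2 + (-3)·(-3) + 3·0; (-3)·2 + 3·(-3) + 1·0; 3·2 + 1·(-3) + 2·0) = (19, -15, 3)
Bw1 = (149, -99, 48)
w1·Bw1 = 4460; w1·w1 = 595; μ ≈ 4460/595 = 7.4958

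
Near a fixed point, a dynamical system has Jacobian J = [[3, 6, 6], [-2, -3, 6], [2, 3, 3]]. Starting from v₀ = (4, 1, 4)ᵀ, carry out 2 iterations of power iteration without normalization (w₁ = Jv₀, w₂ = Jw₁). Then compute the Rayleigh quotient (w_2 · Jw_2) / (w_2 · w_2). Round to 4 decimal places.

λ ≈ 6.7026

w1 = Jv₀ = (3·4 + 6·1 + 6·4; (-2)·4 + (-3)·1 + 6·4; 2·4 + 3·1 + 3·4) = (42, 13, 23)
w2 = Jw1 = (3·42 + 6·13 + 6·23; (-2)·42 + (-3)·13 + 6·23; 2·42 + 3·13 + 3·23) = (342, 15, 192)
Jw2 = (2268, 423, 1305)
w2·Jw2 = 342·2268 + 15·423 + 192·1305 = 1032561; w2·w2 = 342·342 + 15·15 + 192·192 = 154053
λ ≈ 1032561/154053 = 6.7026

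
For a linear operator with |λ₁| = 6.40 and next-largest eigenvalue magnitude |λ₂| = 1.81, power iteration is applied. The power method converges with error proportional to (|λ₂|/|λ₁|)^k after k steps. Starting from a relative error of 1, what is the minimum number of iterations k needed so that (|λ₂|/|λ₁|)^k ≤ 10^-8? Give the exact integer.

|λ₂/λ₁| = 1.81/6.40 = 0.28281
Need k ≥ ln(10^-8) / ln(0.28281) = -18.4207 / -1.2630 ≈ 14.585
Smallest integer k satisfying the bound: 15

15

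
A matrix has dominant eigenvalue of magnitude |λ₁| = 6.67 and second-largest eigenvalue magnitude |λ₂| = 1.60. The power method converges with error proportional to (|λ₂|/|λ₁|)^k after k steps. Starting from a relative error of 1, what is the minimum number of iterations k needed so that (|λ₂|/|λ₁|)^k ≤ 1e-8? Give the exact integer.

13

|λ₂/λ₁| = 1.60/6.67 = 0.23988
Need k ≥ ln(1e-8) / ln(0.23988) = -18.4207 / -1.4276 ≈ 12.903
Smallest integer k satisfying the bound: 13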